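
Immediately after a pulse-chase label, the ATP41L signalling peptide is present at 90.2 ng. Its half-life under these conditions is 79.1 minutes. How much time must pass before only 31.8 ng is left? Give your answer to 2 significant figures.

Fraction remaining = 31.8/90.2 ≈ 0.35255.
n = log₂(90.2/31.8) = ln(2.8365)/ln 2 ≈ 1.5041 half-lives.
t = n × t½ = 1.5041 × 79.1 ≈ 118.97 minutes.

120 minutes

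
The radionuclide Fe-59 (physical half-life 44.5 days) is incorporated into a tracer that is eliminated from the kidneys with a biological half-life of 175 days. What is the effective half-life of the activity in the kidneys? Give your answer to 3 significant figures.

1/t_eff = 1/t_phys + 1/t_biol = 1/44.5 + 1/175 = 0.028186 per day.
t_eff = 44.5 × 175 / (44.5 + 175) ≈ 35.478 days.

35.5 days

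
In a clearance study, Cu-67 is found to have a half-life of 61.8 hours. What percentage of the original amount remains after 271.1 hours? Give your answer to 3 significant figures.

4.78%

n = 271.1/61.8 ≈ 4.3867 half-lives.
Fraction remaining = (1/2)^4.3867 ≈ 0.047804, i.e. 4.7804%.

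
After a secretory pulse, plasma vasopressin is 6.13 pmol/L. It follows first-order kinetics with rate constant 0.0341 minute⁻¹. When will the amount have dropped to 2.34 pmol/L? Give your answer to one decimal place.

t½ = ln 2 / k = 0.69315 / 0.0341 ≈ 20.327 minutes.
Fraction remaining = 2.34/6.13 ≈ 0.38173.
n = log₂(6.13/2.34) = ln(2.6197)/ln 2 ≈ 1.3894 half-lives.
t = n × t½ = 1.3894 × 20.327 ≈ 28.242 minutes.

28.2 minutes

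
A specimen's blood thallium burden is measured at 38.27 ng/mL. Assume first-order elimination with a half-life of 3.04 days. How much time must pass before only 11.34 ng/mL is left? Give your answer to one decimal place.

5.3 days

Fraction remaining = 11.34/38.27 ≈ 0.29632.
n = log₂(38.27/11.34) = ln(3.3748)/ln 2 ≈ 1.7548 half-lives.
t = n × t½ = 1.7548 × 3.04 ≈ 5.3346 days.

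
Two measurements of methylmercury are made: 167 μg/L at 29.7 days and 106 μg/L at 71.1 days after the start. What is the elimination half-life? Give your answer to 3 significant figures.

Over Δt = 71.1 − 29.7 = 41.4 days, the level fell by a factor of 167/106 ≈ 1.5755.
n = log₂(1.5755) ≈ 0.65578 half-lives, so t½ = 41.4/0.65578 ≈ 63.131 days.

63.1 days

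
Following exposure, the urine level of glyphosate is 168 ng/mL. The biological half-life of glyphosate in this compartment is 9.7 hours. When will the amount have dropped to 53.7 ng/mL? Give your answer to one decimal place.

Fraction remaining = 53.7/168 ≈ 0.31964.
n = log₂(168/53.7) = ln(3.1285)/ln 2 ≈ 1.6455 half-lives.
t = n × t½ = 1.6455 × 9.7 ≈ 15.961 hours.

16.0 hours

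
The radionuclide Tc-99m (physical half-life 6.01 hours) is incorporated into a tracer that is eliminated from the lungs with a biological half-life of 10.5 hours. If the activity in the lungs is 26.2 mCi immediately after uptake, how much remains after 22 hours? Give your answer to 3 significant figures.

0.485 mCi

1/t_eff = 1/t_phys + 1/t_biol = 1/6.01 + 1/10.5 = 0.26163 per hour.
t_eff = 6.01 × 10.5 / (6.01 + 10.5) ≈ 3.8222 hours.
Remaining = 26.2 × (1/2)^(22/3.8222) = 26.2 × (1/2)^5.7558 ≈ 0.48488 mCi.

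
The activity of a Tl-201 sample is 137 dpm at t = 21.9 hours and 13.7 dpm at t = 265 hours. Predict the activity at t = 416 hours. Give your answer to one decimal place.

3.3 dpm

Over Δt = 265 − 21.9 = 243.1 hours, the level fell by a factor of 137/13.7 ≈ 10.
n = log₂(10) ≈ 3.3219 half-lives, so t½ = 243.1/3.3219 ≈ 73.18 hours.
From t = 265 to t = 416: 13.7 × (1/2)^((416−265)/73.18) ≈ 3.2778 dpm.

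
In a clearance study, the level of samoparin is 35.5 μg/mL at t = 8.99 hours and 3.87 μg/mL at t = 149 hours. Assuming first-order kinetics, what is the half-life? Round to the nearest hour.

44 hours

Over Δt = 149 − 8.99 = 140.01 hours, the level fell by a factor of 35.5/3.87 ≈ 9.1731.
n = log₂(9.1731) ≈ 3.1974 half-lives, so t½ = 140.01/3.1974 ≈ 43.789 hours.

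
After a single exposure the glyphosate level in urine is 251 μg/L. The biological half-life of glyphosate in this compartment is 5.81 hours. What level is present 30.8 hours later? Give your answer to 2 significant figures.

Number of half-lives: n = 30.8/5.81 ≈ 5.3012.
Remaining = 251 × (1/2)^5.3012 = 251 × 0.025362 ≈ 6.3658 μg/L.

6.4 μg/L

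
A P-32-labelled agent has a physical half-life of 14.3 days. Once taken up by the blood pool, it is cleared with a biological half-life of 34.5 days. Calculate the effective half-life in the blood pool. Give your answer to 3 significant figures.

10.1 days

1/t_eff = 1/t_phys + 1/t_biol = 1/14.3 + 1/34.5 = 0.098916 per day.
t_eff = 14.3 × 34.5 / (14.3 + 34.5) ≈ 10.11 days.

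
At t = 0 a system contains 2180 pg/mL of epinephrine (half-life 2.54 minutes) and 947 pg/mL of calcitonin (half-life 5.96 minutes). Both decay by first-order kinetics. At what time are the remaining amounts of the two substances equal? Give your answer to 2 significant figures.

5.3 minutes

Set 2180·(1/2)^(t/2.54) = 947·(1/2)^(t/5.96).
Taking log₂: log₂(2180/947) = t·(1/2.54 − 1/5.96).
log₂(2.302) = 1.2029; 1/2.54 − 1/5.96 = 0.22592.
t = 1.2029 / 0.22592 ≈ 5.3245 minutes.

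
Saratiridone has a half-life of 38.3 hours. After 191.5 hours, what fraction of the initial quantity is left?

0.03125

n = 191.5/38.3 ≈ 5 half-lives.
Fraction remaining = (1/2)^5 ≈ 0.03125.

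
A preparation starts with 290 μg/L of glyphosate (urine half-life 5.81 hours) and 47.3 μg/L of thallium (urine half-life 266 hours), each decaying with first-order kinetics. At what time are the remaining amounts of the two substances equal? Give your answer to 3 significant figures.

15.5 hours

Set 290·(1/2)^(t/5.81) = 47.3·(1/2)^(t/266).
Taking log₂: log₂(290/47.3) = t·(1/5.81 − 1/266).
log₂(6.1311) = 2.6161; 1/5.81 − 1/266 = 0.16836.
t = 2.6161 / 0.16836 ≈ 15.539 hours.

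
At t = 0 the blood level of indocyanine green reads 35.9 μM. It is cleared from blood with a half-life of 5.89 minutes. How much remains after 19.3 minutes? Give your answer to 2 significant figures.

3.7 μM

Number of half-lives: n = 19.3/5.89 ≈ 3.2767.
Remaining = 35.9 × (1/2)^3.2767 = 35.9 × 0.10318 ≈ 3.7042 μM.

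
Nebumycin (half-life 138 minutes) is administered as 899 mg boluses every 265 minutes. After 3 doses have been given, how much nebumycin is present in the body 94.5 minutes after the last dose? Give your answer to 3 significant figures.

The 3 doses were given 624.5, 359.5, 94.5 minutes ago.
Total = 899·(1/2)^(624.5/138) + 899·(1/2)^(359.5/138) + 899·(1/2)^(94.5/138)
      = 39.038 + 147.76 + 559.27 ≈ 746.06 mg.

746 mg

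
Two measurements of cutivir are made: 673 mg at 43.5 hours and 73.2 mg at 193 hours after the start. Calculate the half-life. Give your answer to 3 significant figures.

46.7 hours

Over Δt = 193 − 43.5 = 149.5 hours, the level fell by a factor of 673/73.2 ≈ 9.194.
n = log₂(9.194) ≈ 3.2007 half-lives, so t½ = 149.5/3.2007 ≈ 46.709 hours.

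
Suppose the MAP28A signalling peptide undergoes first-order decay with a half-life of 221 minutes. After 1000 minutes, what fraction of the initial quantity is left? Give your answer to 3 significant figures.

n = 1000/221 ≈ 4.5249 half-lives.
Fraction remaining = (1/2)^4.5249 ≈ 0.043438.

0.0434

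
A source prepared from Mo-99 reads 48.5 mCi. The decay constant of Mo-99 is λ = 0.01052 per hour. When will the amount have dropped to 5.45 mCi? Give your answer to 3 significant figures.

t½ = ln 2 / λ = 0.69315 / 0.01052 ≈ 65.889 hours.
Fraction remaining = 5.45/48.5 ≈ 0.11237.
n = log₂(48.5/5.45) = ln(8.8991)/ln 2 ≈ 3.1537 half-lives.
t = n × t½ = 3.1537 × 65.889 ≈ 207.79 hours.

208 hours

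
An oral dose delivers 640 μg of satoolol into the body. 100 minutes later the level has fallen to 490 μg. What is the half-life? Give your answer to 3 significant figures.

260 minutes

A/A₀ = 490/640 ≈ 0.76562.
n = log₂(1.3061) ≈ 0.38529 half-lives elapsed in 100 minutes.
t½ = 100/0.38529 ≈ 259.54 minutes.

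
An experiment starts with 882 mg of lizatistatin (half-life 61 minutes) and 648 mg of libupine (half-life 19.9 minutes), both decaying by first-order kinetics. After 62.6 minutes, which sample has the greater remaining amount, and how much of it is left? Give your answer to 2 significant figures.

lizatistatin: 882 × (1/2)^1.0262 ≈ 433.05 mg.
libupine: 648 × (1/2)^3.1457 ≈ 73.218 mg.
Lizatistatin has more remaining, at ≈ 433.05 mg.

lizatistatin, 430 mg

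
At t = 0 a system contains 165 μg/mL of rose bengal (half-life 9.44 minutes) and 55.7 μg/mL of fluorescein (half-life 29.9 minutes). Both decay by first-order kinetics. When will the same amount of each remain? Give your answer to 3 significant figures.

Set 165·(1/2)^(t/9.44) = 55.7·(1/2)^(t/29.9).
Taking log₂: log₂(165/55.7) = t·(1/9.44 − 1/29.9).
log₂(2.9623) = 1.5667; 1/9.44 − 1/29.9 = 0.072487.
t = 1.5667 / 0.072487 ≈ 21.614 minutes.

21.6 minutes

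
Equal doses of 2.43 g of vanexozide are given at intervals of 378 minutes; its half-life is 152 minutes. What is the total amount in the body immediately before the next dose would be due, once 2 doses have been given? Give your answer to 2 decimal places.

0.51 g

The 2 doses were given 756, 378 minutes ago.
Total = 2.43·(1/2)^(756/152) + 2.43·(1/2)^(378/152)
      = 0.077335 + 0.4335 ≈ 0.51084 g.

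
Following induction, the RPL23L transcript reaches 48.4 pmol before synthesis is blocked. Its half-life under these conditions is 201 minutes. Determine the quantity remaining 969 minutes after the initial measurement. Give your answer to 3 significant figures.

1.71 pmol

Number of half-lives: n = 969/201 ≈ 4.8209.
Remaining = 48.4 × (1/2)^4.8209 = 48.4 × 0.035381 ≈ 1.7124 pmol.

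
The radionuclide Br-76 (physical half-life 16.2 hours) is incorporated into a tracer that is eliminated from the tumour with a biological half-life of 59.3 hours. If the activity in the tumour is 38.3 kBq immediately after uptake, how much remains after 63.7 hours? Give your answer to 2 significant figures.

1.2 kBq

1/t_eff = 1/t_phys + 1/t_biol = 1/16.2 + 1/59.3 = 0.078592 per hour.
t_eff = 16.2 × 59.3 / (16.2 + 59.3) ≈ 12.724 hours.
Remaining = 38.3 × (1/2)^(63.7/12.724) = 38.3 × (1/2)^5.0063 ≈ 1.1917 kBq.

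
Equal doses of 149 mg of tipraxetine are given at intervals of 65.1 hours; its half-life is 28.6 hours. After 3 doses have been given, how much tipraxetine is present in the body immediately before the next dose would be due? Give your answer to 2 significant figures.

38 mg

The 3 doses were given 195.3, 130.2, 65.1 hours ago.
Total = 149·(1/2)^(195.3/28.6) + 149·(1/2)^(130.2/28.6) + 149·(1/2)^(65.1/28.6)
      = 1.3108 + 6.3498 + 30.759 ≈ 38.42 mg.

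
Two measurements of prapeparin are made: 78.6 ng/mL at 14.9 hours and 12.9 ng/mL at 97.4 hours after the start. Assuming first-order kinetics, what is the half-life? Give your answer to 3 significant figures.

31.6 hours

Over Δt = 97.4 − 14.9 = 82.5 hours, the level fell by a factor of 78.6/12.9 ≈ 6.093.
n = log₂(6.093) ≈ 2.6072 half-lives, so t½ = 82.5/2.6072 ≈ 31.644 hours.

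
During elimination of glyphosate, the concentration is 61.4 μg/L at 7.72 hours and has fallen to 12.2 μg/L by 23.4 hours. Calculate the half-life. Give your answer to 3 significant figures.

6.73 hours

Over Δt = 23.4 − 7.72 = 15.68 hours, the level fell by a factor of 61.4/12.2 ≈ 5.0328.
n = log₂(5.0328) ≈ 2.3314 half-lives, so t½ = 15.68/2.3314 ≈ 6.7257 hours.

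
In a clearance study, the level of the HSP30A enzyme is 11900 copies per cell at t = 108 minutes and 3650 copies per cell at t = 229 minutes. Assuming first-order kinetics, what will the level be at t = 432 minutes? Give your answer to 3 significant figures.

Over Δt = 229 − 108 = 121 minutes, the level fell by a factor of 11900/3650 ≈ 3.2603.
n = log₂(3.2603) ≈ 1.705 half-lives, so t½ = 121/1.705 ≈ 70.968 minutes.
From t = 229 to t = 432: 3650 × (1/2)^((432−229)/70.968) ≈ 502.59 copies per cell.

503 copies per cell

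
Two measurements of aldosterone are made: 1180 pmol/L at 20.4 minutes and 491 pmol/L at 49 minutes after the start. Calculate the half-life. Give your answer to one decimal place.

Over Δt = 49 − 20.4 = 28.6 minutes, the level fell by a factor of 1180/491 ≈ 2.4033.
n = log₂(2.4033) ≈ 1.265 half-lives, so t½ = 28.6/1.265 ≈ 22.609 minutes.

22.6 minutes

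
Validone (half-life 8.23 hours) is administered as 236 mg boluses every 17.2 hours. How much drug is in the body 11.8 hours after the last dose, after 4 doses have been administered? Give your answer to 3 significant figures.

114 mg

The 4 doses were given 63.4, 46.2, 29, 11.8 hours ago.
Total = 236·(1/2)^(63.4/8.23) + 236·(1/2)^(46.2/8.23) + 236·(1/2)^(29/8.23) + 236·(1/2)^(11.8/8.23)
      = 1.1322 + 4.82 + 20.52 + 87.358 ≈ 113.83 mg.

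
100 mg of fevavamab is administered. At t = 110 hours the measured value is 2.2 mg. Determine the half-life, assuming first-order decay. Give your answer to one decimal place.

A/A₀ = 2.2/100 ≈ 0.022.
n = log₂(45.455) ≈ 5.5064 half-lives elapsed in 110 hours.
t½ = 110/5.5064 ≈ 19.977 hours.

20.0 hours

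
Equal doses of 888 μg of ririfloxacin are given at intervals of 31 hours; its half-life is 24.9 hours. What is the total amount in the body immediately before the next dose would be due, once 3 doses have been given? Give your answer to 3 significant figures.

599 μg

The 3 doses were given 93, 62, 31 hours ago.
Total = 888·(1/2)^(93/24.9) + 888·(1/2)^(62/24.9) + 888·(1/2)^(31/24.9)
      = 66.694 + 158.07 + 374.66 ≈ 599.43 μg.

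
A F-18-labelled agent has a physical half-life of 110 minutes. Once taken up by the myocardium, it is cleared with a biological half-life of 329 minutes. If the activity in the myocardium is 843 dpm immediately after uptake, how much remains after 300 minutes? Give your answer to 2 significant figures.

1/t_eff = 1/t_phys + 1/t_biol = 1/110 + 1/329 = 0.01213 per minute.
t_eff = 110 × 329 / (110 + 329) ≈ 82.437 minutes.
Remaining = 843 × (1/2)^(300/82.437) = 843 × (1/2)^3.6391 ≈ 67.661 dpm.

68 dpm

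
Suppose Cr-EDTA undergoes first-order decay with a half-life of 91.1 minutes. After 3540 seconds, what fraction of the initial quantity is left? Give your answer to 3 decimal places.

0.638

3540 seconds = 59 minutes.
n = 59/91.1 ≈ 0.64764 half-lives.
Fraction remaining = (1/2)^0.64764 ≈ 0.63832.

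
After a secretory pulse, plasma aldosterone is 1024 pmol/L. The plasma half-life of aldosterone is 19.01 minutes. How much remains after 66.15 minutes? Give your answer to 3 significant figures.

91.8 pmol/L

Number of half-lives: n = 66.15/19.01 ≈ 3.4797.
Remaining = 1024 × (1/2)^3.4797 = 1024 × 0.089638 ≈ 91.789 pmol/L.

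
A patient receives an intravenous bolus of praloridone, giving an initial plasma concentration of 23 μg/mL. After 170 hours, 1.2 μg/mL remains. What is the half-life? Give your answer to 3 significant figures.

A/A₀ = 1.2/23 ≈ 0.052174.
n = log₂(19.167) ≈ 4.2605 half-lives elapsed in 170 hours.
t½ = 170/4.2605 ≈ 39.901 hours.

39.9 hours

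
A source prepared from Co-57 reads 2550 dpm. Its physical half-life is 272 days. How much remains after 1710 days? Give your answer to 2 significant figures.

33 dpm

Number of half-lives: n = 1710/272 ≈ 6.2868.
Remaining = 2550 × (1/2)^6.2868 = 2550 × 0.012808 ≈ 32.661 dpm.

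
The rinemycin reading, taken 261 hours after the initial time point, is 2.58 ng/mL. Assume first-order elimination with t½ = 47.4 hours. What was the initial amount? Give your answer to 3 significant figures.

Number of half-lives elapsed: n = 261/47.4 ≈ 5.5063.
A₀ = A × 2^n = 2.58 × 2^5.5063 = 2.58 × 45.454 ≈ 117.27 ng/mL.

117 ng/mL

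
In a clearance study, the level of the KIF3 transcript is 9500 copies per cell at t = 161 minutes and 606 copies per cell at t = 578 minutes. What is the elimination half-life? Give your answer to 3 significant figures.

Over Δt = 578 − 161 = 417 minutes, the level fell by a factor of 9500/606 ≈ 15.677.
n = log₂(15.677) ≈ 3.9705 half-lives, so t½ = 417/3.9705 ≈ 105.02 minutes.

105 minutes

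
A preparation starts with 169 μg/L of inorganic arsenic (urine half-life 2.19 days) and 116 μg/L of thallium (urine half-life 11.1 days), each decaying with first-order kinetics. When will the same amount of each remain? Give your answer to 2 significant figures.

Set 169·(1/2)^(t/2.19) = 116·(1/2)^(t/11.1).
Taking log₂: log₂(169/116) = t·(1/2.19 − 1/11.1).
log₂(1.4569) = 0.5429; 1/2.19 − 1/11.1 = 0.36653.
t = 0.5429 / 0.36653 ≈ 1.4812 days.

1.5 days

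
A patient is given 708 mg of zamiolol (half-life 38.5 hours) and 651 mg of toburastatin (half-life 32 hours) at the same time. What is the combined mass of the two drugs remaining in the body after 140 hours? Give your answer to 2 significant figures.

88 mg

zamiolol: 708 × (1/2)^(140/38.5) = 708 × (1/2)^3.6364 ≈ 56.935 mg.
toburastatin: 651 × (1/2)^(140/32) = 651 × (1/2)^4.375 ≈ 31.374 mg.
Total = 56.935 + 31.374 ≈ 88.309 mg.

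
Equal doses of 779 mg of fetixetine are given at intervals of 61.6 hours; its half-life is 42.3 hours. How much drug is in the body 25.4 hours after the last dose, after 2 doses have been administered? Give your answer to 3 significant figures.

The 2 doses were given 87, 25.4 hours ago.
Total = 779·(1/2)^(87/42.3) + 779·(1/2)^(25.4/42.3)
      = 187.24 + 513.78 ≈ 701.02 mg.

701 mg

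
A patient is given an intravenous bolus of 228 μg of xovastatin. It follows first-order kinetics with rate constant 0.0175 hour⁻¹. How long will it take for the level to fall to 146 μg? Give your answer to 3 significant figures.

25.5 hours

t½ = ln 2 / k = 0.69315 / 0.0175 ≈ 39.608 hours.
Fraction remaining = 146/228 ≈ 0.64035.
n = log₂(228/146) = ln(1.5616)/ln 2 ≈ 0.64307 half-lives.
t = n × t½ = 0.64307 × 39.608 ≈ 25.471 hours.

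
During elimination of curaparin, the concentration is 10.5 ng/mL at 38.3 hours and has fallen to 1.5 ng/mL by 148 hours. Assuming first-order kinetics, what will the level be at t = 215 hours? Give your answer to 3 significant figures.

Over Δt = 148 − 38.3 = 109.7 hours, the level fell by a factor of 10.5/1.5 ≈ 7.
n = log₂(7) ≈ 2.8074 half-lives, so t½ = 109.7/2.8074 ≈ 39.076 hours.
From t = 148 to t = 215: 1.5 × (1/2)^((215−148)/39.076) ≈ 0.45703 ng/mL.

0.457 ng/mL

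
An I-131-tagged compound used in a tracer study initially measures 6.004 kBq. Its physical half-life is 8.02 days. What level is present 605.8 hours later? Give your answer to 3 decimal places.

0.678 kBq

Convert the elapsed time: 605.8 hours = 25.2417 days.
Number of half-lives: n = 25.2417/8.02 ≈ 3.1473.
Remaining = 6.004 × (1/2)^3.1473 = 6.004 × 0.11286 ≈ 0.67764 kBq.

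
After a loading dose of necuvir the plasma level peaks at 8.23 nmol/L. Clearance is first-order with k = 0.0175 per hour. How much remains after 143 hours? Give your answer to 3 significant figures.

t½ = ln 2 / k = 0.69315 / 0.0175 ≈ 39.608 hours.
Number of half-lives: n = 143/39.608 ≈ 3.6103.
Remaining = 8.23 × (1/2)^3.6103 = 8.23 × 0.08188 ≈ 0.67387 nmol/L.

0.674 nmol/L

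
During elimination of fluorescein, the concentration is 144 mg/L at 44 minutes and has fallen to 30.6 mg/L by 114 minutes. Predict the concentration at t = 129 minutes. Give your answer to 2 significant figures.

Over Δt = 114 − 44 = 70 minutes, the level fell by a factor of 144/30.6 ≈ 4.7059.
n = log₂(4.7059) ≈ 2.2345 half-lives, so t½ = 70/2.2345 ≈ 31.327 minutes.
From t = 114 to t = 129: 30.6 × (1/2)^((129−114)/31.327) ≈ 21.958 mg/L.

22 mg/L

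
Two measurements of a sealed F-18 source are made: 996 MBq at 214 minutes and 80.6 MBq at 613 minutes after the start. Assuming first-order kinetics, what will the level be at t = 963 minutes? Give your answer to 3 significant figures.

Over Δt = 613 − 214 = 399 minutes, the level fell by a factor of 996/80.6 ≈ 12.357.
n = log₂(12.357) ≈ 3.6273 half-lives, so t½ = 399/3.6273 ≈ 110 minutes.
From t = 613 to t = 963: 80.6 × (1/2)^((963−613)/110) ≈ 8.8819 MBq.

8.88 MBq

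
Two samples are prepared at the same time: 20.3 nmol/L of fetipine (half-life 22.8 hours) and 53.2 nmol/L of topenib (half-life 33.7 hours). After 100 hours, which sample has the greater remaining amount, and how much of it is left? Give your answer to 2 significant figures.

topenib, 6.8 nmol/L

fetipine: 20.3 × (1/2)^4.386 ≈ 0.97093 nmol/L.
topenib: 53.2 × (1/2)^2.9674 ≈ 6.8022 nmol/L.
Topenib has more remaining, at ≈ 6.8022 nmol/L.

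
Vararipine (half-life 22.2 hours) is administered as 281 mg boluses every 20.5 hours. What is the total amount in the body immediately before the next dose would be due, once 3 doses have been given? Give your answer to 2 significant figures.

The 3 doses were given 61.5, 41, 20.5 hours ago.
Total = 281·(1/2)^(61.5/22.2) + 281·(1/2)^(41/22.2) + 281·(1/2)^(20.5/22.2)
      = 41.188 + 78.118 + 148.16 ≈ 267.46 mg.

270 mg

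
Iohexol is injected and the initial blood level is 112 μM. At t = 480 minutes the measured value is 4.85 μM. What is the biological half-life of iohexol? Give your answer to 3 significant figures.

106 minutes

A/A₀ = 4.85/112 ≈ 0.043304.
n = log₂(23.093) ≈ 4.5294 half-lives elapsed in 480 minutes.
t½ = 480/4.5294 ≈ 105.97 minutes.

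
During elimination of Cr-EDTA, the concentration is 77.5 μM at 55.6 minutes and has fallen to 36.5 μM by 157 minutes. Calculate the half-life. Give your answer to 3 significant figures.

Over Δt = 157 − 55.6 = 101.4 minutes, the level fell by a factor of 77.5/36.5 ≈ 2.1233.
n = log₂(2.1233) ≈ 1.0863 half-lives, so t½ = 101.4/1.0863 ≈ 93.344 minutes.

93.3 minutes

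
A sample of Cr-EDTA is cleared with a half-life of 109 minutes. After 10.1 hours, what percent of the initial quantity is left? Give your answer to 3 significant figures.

10.1 hours = 606 minutes.
n = 606/109 ≈ 5.5596 half-lives.
Fraction remaining = (1/2)^5.5596 ≈ 0.021202, i.e. 2.1202%.

2.12%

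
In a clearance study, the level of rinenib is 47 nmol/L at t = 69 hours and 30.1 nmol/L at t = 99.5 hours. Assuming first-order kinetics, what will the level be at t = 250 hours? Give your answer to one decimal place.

3.3 nmol/L

Over Δt = 99.5 − 69 = 30.5 hours, the level fell by a factor of 47/30.1 ≈ 1.5615.
n = log₂(1.5615) ≈ 0.6429 half-lives, so t½ = 30.5/0.6429 ≈ 47.441 hours.
From t = 99.5 to t = 250: 30.1 × (1/2)^((250−99.5)/47.441) ≈ 3.3389 nmol/L.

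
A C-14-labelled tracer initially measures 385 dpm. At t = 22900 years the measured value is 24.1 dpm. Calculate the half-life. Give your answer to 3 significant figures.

5730 years

A/A₀ = 24.1/385 ≈ 0.062597.
n = log₂(15.975) ≈ 3.9978 half-lives elapsed in 22900 years.
t½ = 22900/3.9978 ≈ 5728.2 years.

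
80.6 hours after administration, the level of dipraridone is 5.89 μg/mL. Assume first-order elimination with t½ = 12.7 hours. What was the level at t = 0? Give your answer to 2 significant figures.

Number of half-lives elapsed: n = 80.6/12.7 ≈ 6.3465.
A₀ = A × 2^n = 5.89 × 2^6.3465 = 5.89 × 81.372 ≈ 479.28 μg/mL.

480 μg/mL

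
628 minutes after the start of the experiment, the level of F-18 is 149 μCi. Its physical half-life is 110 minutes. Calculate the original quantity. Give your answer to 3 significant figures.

Number of half-lives elapsed: n = 628/110 ≈ 5.7091.
A₀ = A × 2^n = 149 × 2^5.7091 = 149 × 52.313 ≈ 7794.6 μCi.

7790 μCi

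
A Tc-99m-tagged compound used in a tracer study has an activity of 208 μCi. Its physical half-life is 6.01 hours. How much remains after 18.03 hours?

26 μCi

Elapsed time is 3 half-lives (18.03/6.01).
Each half-life halves the amount: 208 × (1/2)^3 = 208/8 = 26 μCi.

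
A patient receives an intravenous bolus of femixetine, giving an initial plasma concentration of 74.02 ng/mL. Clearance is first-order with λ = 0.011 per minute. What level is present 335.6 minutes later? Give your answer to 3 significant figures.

t½ = ln 2 / λ = 0.69315 / 0.011 ≈ 63.013 minutes.
Number of half-lives: n = 335.6/63.013 ≈ 5.3259.
Remaining = 74.02 × (1/2)^5.3259 = 74.02 × 0.024932 ≈ 1.8455 ng/mL.

1.85 ng/mL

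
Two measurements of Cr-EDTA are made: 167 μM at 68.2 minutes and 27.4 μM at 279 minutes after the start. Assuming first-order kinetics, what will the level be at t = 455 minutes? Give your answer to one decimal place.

Over Δt = 279 − 68.2 = 210.8 minutes, the level fell by a factor of 167/27.4 ≈ 6.0949.
n = log₂(6.0949) ≈ 2.6076 half-lives, so t½ = 210.8/2.6076 ≈ 80.841 minutes.
From t = 279 to t = 455: 27.4 × (1/2)^((455−279)/80.841) ≈ 6.0586 μM.

6.1 μM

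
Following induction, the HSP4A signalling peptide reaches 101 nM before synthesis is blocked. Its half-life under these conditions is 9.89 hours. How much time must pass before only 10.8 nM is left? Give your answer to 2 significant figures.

32 hours

Fraction remaining = 10.8/101 ≈ 0.10693.
n = log₂(101/10.8) = ln(9.3519)/ln 2 ≈ 3.2253 half-lives.
t = n × t½ = 3.2253 × 9.89 ≈ 31.898 hours.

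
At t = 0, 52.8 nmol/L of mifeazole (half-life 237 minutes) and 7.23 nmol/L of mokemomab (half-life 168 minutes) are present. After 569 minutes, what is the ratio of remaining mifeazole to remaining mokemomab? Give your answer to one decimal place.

14.5

mifeazole: 52.8 × (1/2)^(569/237) = 52.8 × (1/2)^2.4008 ≈ 9.9979 nmol/L.
mokemomab: 7.23 × (1/2)^(569/168) = 7.23 × (1/2)^3.3869 ≈ 0.69116 nmol/L.
Ratio ≈ 9.9979 / 0.69116 ≈ 14.465.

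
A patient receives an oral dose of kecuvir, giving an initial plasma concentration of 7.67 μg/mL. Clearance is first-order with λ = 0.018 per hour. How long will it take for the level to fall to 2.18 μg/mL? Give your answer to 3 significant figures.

69.9 hours

t½ = ln 2 / λ = 0.69315 / 0.018 ≈ 38.508 hours.
Fraction remaining = 2.18/7.67 ≈ 0.28422.
n = log₂(7.67/2.18) = ln(3.5183)/ln 2 ≈ 1.8149 half-lives.
t = n × t½ = 1.8149 × 38.508 ≈ 69.888 hours.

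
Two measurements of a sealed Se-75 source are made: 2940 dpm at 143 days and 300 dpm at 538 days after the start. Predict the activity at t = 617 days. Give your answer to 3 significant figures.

Over Δt = 538 − 143 = 395 days, the level fell by a factor of 2940/300 ≈ 9.8.
n = log₂(9.8) ≈ 3.2928 half-lives, so t½ = 395/3.2928 ≈ 119.96 days.
From t = 538 to t = 617: 300 × (1/2)^((617−538)/119.96) ≈ 190.05 dpm.

190 dpm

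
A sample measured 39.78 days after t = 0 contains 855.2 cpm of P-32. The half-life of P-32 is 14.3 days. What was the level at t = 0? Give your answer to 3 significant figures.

Number of half-lives elapsed: n = 39.78/14.3 ≈ 2.7818.
A₀ = A × 2^n = 855.2 × 2^2.7818 = 855.2 × 6.8772 ≈ 5881.4 cpm.

5880 cpm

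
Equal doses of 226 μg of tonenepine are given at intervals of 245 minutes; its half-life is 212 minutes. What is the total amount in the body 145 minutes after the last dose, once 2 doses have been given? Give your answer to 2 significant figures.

200 μg

The 2 doses were given 390, 145 minutes ago.
Total = 226·(1/2)^(390/212) + 226·(1/2)^(145/212)
      = 63.143 + 140.67 ≈ 203.82 μg.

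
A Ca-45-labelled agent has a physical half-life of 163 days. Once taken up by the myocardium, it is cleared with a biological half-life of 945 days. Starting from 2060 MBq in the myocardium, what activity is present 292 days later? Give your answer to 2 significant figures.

480 MBq

1/t_eff = 1/t_phys + 1/t_biol = 1/163 + 1/945 = 0.0071932 per day.
t_eff = 163 × 945 / (163 + 945) ≈ 139.02 days.
Remaining = 2060 × (1/2)^(292/139.02) = 2060 × (1/2)^2.1004 ≈ 480.38 MBq.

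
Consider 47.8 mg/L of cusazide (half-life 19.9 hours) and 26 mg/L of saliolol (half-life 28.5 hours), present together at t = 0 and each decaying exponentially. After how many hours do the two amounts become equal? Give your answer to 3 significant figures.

Set 47.8·(1/2)^(t/19.9) = 26·(1/2)^(t/28.5).
Taking log₂: log₂(47.8/26) = t·(1/19.9 − 1/28.5).
log₂(1.8385) = 0.8785; 1/19.9 − 1/28.5 = 0.015164.
t = 0.8785 / 0.015164 ≈ 57.935 hours.

57.9 hours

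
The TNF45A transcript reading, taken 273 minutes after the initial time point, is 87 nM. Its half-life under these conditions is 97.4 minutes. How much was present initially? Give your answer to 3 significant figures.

607 nM

Number of half-lives elapsed: n = 273/97.4 ≈ 2.8029.
A₀ = A × 2^n = 87 × 2^2.8029 = 87 × 6.9783 ≈ 607.11 nM.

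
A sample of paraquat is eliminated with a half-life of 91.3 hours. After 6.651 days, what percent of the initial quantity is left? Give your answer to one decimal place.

29.8%

6.651 days = 159.624 hours.
n = 159.624/91.3 ≈ 1.7483 half-lives.
Fraction remaining = (1/2)^1.7483 ≈ 0.29764, i.e. 29.764%.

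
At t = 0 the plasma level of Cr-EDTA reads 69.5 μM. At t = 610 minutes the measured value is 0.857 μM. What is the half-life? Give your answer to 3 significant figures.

A/A₀ = 0.857/69.5 ≈ 0.012331.
n = log₂(81.097) ≈ 6.3416 half-lives elapsed in 610 minutes.
t½ = 610/6.3416 ≈ 96.191 minutes.

96.2 minutes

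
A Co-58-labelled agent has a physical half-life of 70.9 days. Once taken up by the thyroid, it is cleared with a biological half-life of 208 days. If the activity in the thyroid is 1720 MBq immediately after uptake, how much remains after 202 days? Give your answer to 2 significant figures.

1/t_eff = 1/t_phys + 1/t_biol = 1/70.9 + 1/208 = 0.018912 per day.
t_eff = 70.9 × 208 / (70.9 + 208) ≈ 52.876 days.
Remaining = 1720 × (1/2)^(202/52.876) = 1720 × (1/2)^3.8202 ≈ 121.77 MBq.

120 MBq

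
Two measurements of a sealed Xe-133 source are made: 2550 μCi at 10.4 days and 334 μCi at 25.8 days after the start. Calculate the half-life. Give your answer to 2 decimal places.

Over Δt = 25.8 − 10.4 = 15.4 days, the level fell by a factor of 2550/334 ≈ 7.6347.
n = log₂(7.6347) ≈ 2.9326 half-lives, so t½ = 15.4/2.9326 ≈ 5.2514 days.

5.25 days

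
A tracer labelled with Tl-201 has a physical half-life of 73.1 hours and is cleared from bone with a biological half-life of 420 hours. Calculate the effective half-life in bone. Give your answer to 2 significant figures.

1/t_eff = 1/t_phys + 1/t_biol = 1/73.1 + 1/420 = 0.016061 per hour.
t_eff = 73.1 × 420 / (73.1 + 420) ≈ 62.263 hours.

62 hours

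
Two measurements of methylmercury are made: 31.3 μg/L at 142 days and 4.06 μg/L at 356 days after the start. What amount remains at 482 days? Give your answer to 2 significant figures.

1.2 μg/L

Over Δt = 356 − 142 = 214 days, the level fell by a factor of 31.3/4.06 ≈ 7.7094.
n = log₂(7.7094) ≈ 2.9466 half-lives, so t½ = 214/2.9466 ≈ 72.626 days.
From t = 356 to t = 482: 4.06 × (1/2)^((482−356)/72.626) ≈ 1.2197 μg/L.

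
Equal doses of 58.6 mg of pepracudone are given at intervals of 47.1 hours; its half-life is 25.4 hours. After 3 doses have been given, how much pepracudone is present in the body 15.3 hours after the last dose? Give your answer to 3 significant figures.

The 3 doses were given 109.5, 62.4, 15.3 hours ago.
Total = 58.6·(1/2)^(109.5/25.4) + 58.6·(1/2)^(62.4/25.4) + 58.6·(1/2)^(15.3/25.4)
      = 2.9522 + 10.675 + 38.598 ≈ 52.225 mg.

52.2 mg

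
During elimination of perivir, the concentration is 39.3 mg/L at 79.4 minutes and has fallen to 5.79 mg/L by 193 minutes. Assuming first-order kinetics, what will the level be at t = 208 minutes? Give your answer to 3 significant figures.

4.50 mg/L

Over Δt = 193 − 79.4 = 113.6 minutes, the level fell by a factor of 39.3/5.79 ≈ 6.7876.
n = log₂(6.7876) ≈ 2.7629 half-lives, so t½ = 113.6/2.7629 ≈ 41.116 minutes.
From t = 193 to t = 208: 5.79 × (1/2)^((208−193)/41.116) ≈ 4.4963 mg/L.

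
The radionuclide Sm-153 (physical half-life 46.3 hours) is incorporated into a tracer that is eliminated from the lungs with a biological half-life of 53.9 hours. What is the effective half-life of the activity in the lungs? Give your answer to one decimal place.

1/t_eff = 1/t_phys + 1/t_biol = 1/46.3 + 1/53.9 = 0.040151 per hour.
t_eff = 46.3 × 53.9 / (46.3 + 53.9) ≈ 24.906 hours.

24.9 hours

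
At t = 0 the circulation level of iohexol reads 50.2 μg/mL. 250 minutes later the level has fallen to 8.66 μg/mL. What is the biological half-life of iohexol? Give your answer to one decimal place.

A/A₀ = 8.66/50.2 ≈ 0.17251.
n = log₂(5.7968) ≈ 2.5352 half-lives elapsed in 250 minutes.
t½ = 250/2.5352 ≈ 98.61 minutes.

98.6 minutes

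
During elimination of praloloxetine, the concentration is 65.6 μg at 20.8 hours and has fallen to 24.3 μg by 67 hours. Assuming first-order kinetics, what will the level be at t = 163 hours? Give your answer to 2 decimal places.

Over Δt = 67 − 20.8 = 46.2 hours, the level fell by a factor of 65.6/24.3 ≈ 2.6996.
n = log₂(2.6996) ≈ 1.4327 half-lives, so t½ = 46.2/1.4327 ≈ 32.246 hours.
From t = 67 to t = 163: 24.3 × (1/2)^((163−67)/32.246) ≈ 3.0861 μg.

3.09 μg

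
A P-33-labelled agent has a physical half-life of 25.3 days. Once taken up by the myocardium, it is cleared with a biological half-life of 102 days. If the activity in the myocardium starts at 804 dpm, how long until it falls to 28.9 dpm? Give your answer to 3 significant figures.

1/t_eff = 1/t_phys + 1/t_biol = 1/25.3 + 1/102 = 0.04933 per day.
t_eff = 25.3 × 102 / (25.3 + 102) ≈ 20.272 days.
n = log₂(804/28.9) ≈ 4.7981; t = 4.7981 × 20.272 ≈ 97.265 days.

97.3 days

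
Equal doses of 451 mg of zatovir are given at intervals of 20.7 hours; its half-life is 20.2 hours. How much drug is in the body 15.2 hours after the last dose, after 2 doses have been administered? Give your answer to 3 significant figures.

399 mg

The 2 doses were given 35.9, 15.2 hours ago.
Total = 451·(1/2)^(35.9/20.2) + 451·(1/2)^(15.2/20.2)
      = 131.58 + 267.71 ≈ 399.28 mg.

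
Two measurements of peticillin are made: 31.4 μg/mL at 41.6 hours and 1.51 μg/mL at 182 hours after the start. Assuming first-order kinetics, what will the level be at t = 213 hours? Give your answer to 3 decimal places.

0.773 μg/mL

Over Δt = 182 − 41.6 = 140.4 hours, the level fell by a factor of 31.4/1.51 ≈ 20.795.
n = log₂(20.795) ≈ 4.3781 half-lives, so t½ = 140.4/4.3781 ≈ 32.068 hours.
From t = 182 to t = 213: 1.51 × (1/2)^((213−182)/32.068) ≈ 0.77264 μg/mL.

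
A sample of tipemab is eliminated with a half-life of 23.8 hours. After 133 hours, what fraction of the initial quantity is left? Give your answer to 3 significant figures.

n = 133/23.8 ≈ 5.5882 half-lives.
Fraction remaining = (1/2)^5.5882 ≈ 0.020786.

0.0208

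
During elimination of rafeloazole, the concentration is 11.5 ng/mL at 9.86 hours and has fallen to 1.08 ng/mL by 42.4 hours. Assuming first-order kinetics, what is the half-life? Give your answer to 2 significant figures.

Over Δt = 42.4 − 9.86 = 32.54 hours, the level fell by a factor of 11.5/1.08 ≈ 10.648.
n = log₂(10.648) ≈ 3.4125 half-lives, so t½ = 32.54/3.4125 ≈ 9.5354 hours.

9.5 hours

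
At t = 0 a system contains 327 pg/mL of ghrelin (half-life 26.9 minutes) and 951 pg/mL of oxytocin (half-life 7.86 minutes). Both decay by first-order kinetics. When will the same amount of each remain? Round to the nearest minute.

Set 327·(1/2)^(t/26.9) = 951·(1/2)^(t/7.86).
Taking log₂: log₂(327/951) = t·(1/26.9 − 1/7.86).
log₂(0.34385) = -1.5402; 1/26.9 − 1/7.86 = -0.090052.
t = -1.5402 / -0.090052 ≈ 17.103 minutes.

17 minutes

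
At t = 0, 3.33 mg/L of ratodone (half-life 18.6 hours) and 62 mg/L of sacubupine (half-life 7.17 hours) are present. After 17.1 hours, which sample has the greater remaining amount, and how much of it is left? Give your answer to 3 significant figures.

sacubupine, 11.9 mg/L

ratodone: 3.33 × (1/2)^0.91935 ≈ 1.7607 mg/L.
sacubupine: 62 × (1/2)^2.3849 ≈ 11.87 mg/L.
Sacubupine has more remaining, at ≈ 11.87 mg/L.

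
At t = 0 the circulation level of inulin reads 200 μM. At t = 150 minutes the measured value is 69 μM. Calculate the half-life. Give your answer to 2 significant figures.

A/A₀ = 69/200 ≈ 0.345.
n = log₂(2.8986) ≈ 1.5353 half-lives elapsed in 150 minutes.
t½ = 150/1.5353 ≈ 97.699 minutes.

98 minutes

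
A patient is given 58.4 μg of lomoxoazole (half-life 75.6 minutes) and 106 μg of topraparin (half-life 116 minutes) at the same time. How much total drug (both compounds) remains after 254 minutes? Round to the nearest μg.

lomoxoazole: 58.4 × (1/2)^(254/75.6) = 58.4 × (1/2)^3.3598 ≈ 5.6887 μg.
topraparin: 106 × (1/2)^(254/116) = 106 × (1/2)^2.1897 ≈ 23.236 μg.
Total = 5.6887 + 23.236 ≈ 28.924 μg.

29 μg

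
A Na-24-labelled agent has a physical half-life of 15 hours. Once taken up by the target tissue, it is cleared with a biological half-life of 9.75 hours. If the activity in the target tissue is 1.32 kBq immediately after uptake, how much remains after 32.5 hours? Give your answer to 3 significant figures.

0.0292 kBq

1/t_eff = 1/t_phys + 1/t_biol = 1/15 + 1/9.75 = 0.16923 per hour.
t_eff = 15 × 9.75 / (15 + 9.75) ≈ 5.9091 hours.
Remaining = 1.32 × (1/2)^(32.5/5.9091) = 1.32 × (1/2)^5.5 ≈ 0.029168 kBq.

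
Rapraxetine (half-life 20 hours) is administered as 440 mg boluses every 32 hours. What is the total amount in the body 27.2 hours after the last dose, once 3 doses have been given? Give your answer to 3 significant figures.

247 mg

The 3 doses were given 91.2, 59.2, 27.2 hours ago.
Total = 440·(1/2)^(91.2/20) + 440·(1/2)^(59.2/20) + 440·(1/2)^(27.2/20)
      = 18.653 + 56.546 + 171.42 ≈ 246.62 mg.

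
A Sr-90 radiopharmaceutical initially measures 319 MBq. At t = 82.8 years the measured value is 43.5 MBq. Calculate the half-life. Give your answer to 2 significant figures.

29 years

A/A₀ = 43.5/319 ≈ 0.13636.
n = log₂(7.3333) ≈ 2.8745 half-lives elapsed in 82.8 years.
t½ = 82.8/2.8745 ≈ 28.805 years.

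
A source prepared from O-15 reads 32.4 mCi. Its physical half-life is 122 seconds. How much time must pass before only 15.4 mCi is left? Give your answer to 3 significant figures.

Fraction remaining = 15.4/32.4 ≈ 0.47531.
n = log₂(32.4/15.4) = ln(2.1039)/ln 2 ≈ 1.0731 half-lives.
t = n × t½ = 1.0731 × 122 ≈ 130.91 seconds.

131 seconds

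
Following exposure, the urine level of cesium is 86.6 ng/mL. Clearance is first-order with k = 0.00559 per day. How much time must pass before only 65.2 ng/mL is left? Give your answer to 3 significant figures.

50.8 days

t½ = ln 2 / k = 0.69315 / 0.00559 ≈ 124 days.
Fraction remaining = 65.2/86.6 ≈ 0.75289.
n = log₂(86.6/65.2) = ln(1.3282)/ln 2 ≈ 0.4095 half-lives.
t = n × t½ = 0.4095 × 124 ≈ 50.776 days.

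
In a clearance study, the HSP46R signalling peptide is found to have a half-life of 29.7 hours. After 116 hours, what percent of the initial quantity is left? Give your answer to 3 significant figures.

n = 116/29.7 ≈ 3.9057 half-lives.
Fraction remaining = (1/2)^3.9057 ≈ 0.066721, i.e. 6.6721%.

6.67%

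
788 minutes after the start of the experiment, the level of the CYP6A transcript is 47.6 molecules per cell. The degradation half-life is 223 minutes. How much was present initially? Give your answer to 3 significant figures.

551 molecules per cell

Number of half-lives elapsed: n = 788/223 ≈ 3.5336.
A₀ = A × 2^n = 47.6 × 2^3.5336 = 47.6 × 11.581 ≈ 551.23 molecules per cell.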